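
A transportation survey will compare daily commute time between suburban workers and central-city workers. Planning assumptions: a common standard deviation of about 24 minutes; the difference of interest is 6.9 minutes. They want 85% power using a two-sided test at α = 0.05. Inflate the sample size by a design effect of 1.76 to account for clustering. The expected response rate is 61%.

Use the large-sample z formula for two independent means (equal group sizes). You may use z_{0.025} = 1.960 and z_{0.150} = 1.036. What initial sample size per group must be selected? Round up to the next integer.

n = 627 per group

n = (z_{α/2} + z_β)² · (σ₁² + σ₂²) / δ²
  = (1.960 + 1.036)² · (2·24² = 1152) / 6.9²
  = 8.9760 · 1152 / 47.61
  = 217.19
Design effect: 1.76 × 217.19 = 382.25.
Adjust for 61% response: 382.25 / 0.61 = 626.64.
Round up → n = 627 per group.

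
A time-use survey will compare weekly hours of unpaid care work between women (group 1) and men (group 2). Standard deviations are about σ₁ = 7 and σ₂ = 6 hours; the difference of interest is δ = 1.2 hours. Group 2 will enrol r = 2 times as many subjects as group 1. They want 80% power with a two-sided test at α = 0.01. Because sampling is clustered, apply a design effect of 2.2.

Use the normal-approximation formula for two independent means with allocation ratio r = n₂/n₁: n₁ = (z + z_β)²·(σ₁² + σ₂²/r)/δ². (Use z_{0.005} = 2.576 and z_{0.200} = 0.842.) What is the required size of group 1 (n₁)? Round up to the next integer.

n₁ = (z_{α/2} + z_β)² · (σ₁² + σ₂²/r) / δ²
   = (2.576 + 0.842)² · (7² + 6²/2) / 1.2²
   = 11.6827 · (49 + 18) / 1.44
   = 11.6827 · 67 / 1.44
   = 543.57
Design effect: 2.2 × 543.57 = 1195.86.
Round up → n₁ = 1196; n₂ = r·n₁ = 2 × 1196 = 2392.

n₁ = 1196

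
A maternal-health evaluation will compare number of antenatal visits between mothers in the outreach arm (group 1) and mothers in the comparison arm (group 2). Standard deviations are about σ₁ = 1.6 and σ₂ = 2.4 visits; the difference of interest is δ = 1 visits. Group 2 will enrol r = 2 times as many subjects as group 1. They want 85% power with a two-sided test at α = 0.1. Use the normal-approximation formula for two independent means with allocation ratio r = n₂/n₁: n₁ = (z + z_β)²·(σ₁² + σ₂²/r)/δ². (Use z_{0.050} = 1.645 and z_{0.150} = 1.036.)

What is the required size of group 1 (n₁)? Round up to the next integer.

n₁ = (z_{α/2} + z_β)² · (σ₁² + σ₂²/r) / δ²
   = (1.645 + 1.036)² · (1.6² + 2.4²/2) / 1²
   = 7.1878 · (2.56 + 2.88) / 1
   = 7.1878 · 5.44 / 1
   = 39.10
Round up → n₁ = 40; n₂ = r·n₁ = 2 × 40 = 80.

n₁ = 40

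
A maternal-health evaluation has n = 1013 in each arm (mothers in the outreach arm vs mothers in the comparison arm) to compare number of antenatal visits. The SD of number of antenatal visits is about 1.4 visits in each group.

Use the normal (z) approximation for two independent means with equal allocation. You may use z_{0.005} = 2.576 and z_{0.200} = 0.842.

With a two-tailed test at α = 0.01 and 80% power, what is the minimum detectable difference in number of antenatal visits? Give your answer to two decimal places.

Minimum detectable difference ≈ 0.21 visits

δ = (z_{α/2} + z_β) · √((σ₁²+σ₂²)/n)
  = (2.576 + 0.842) · √(3.92/1013)
  = 3.418 · √0.00387
  = 3.418 · 0.0622
  = 0.2126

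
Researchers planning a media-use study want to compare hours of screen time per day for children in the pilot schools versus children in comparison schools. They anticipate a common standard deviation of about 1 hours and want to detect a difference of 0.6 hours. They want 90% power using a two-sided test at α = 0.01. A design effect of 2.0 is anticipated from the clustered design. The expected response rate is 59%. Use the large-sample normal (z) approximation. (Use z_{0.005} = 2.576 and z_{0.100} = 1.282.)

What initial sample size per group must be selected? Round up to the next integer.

n = (z_{α/2} + z_β)² · (σ₁² + σ₂²) / δ²
  = (2.576 + 1.282)² · (2·1² = 2) / 0.6²
  = 14.8842 · 2 / 0.36
  = 82.69
Design effect: 2.0 × 82.69 = 165.38.
Adjust for 59% response: 165.38 / 0.59 = 280.30.
Round up → n = 281 per group.

n = 281 per group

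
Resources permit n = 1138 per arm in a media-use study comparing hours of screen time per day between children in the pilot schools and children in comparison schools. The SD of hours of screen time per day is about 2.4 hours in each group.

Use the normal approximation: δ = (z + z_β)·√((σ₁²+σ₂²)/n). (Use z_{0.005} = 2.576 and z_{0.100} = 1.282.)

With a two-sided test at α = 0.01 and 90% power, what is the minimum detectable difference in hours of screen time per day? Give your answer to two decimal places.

δ = (z_{α/2} + z_β) · √((σ₁²+σ₂²)/n)
  = (2.576 + 1.282) · √(11.52/1138)
  = 3.858 · √0.01012
  = 3.858 · 0.1006
  = 0.3882

Minimum detectable difference ≈ 0.39 hours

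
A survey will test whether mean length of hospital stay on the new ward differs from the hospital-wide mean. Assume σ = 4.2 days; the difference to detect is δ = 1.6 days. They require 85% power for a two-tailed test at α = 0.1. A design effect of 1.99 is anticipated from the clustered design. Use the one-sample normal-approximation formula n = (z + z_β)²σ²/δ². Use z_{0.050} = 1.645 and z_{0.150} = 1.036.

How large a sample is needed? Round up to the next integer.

n = 99

n = (z_{α/2} + z_β)² · σ² / δ²
  = (1.645 + 1.036)² · 4.2² / 1.6²
  = 7.1878 · 17.64 / 2.56
  = 49.53
Design effect: 1.99 × 49.53 = 98.56.
Round up → n = 99.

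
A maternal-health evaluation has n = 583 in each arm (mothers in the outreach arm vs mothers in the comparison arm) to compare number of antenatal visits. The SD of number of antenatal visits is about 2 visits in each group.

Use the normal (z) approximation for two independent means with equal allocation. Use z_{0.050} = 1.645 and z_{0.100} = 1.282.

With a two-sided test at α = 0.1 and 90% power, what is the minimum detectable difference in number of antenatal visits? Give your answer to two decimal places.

Minimum detectable difference ≈ 0.34 visits

δ = (z_{α/2} + z_β) · √((σ₁²+σ₂²)/n)
  = (1.645 + 1.282) · √(8/583)
  = 2.927 · √0.01372
  = 2.927 · 0.1171
  = 0.3429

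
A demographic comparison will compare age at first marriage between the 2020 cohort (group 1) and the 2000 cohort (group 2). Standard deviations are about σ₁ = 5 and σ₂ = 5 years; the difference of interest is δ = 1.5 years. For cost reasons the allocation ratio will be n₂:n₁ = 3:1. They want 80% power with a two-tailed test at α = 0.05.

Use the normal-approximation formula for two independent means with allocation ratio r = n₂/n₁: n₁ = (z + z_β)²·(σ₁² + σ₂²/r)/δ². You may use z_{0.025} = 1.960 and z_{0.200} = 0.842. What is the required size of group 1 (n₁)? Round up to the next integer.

n₁ = 117

n₁ = (z_{α/2} + z_β)² · (σ₁² + σ₂²/r) / δ²
   = (1.960 + 0.842)² · (5² + 5²/3) / 1.5²
   = 7.8512 · (25 + 8.3333) / 2.25
   = 7.8512 · 33.3333 / 2.25
   = 116.31
Round up → n₁ = 117; n₂ = r·n₁ = 3 × 117 = 351.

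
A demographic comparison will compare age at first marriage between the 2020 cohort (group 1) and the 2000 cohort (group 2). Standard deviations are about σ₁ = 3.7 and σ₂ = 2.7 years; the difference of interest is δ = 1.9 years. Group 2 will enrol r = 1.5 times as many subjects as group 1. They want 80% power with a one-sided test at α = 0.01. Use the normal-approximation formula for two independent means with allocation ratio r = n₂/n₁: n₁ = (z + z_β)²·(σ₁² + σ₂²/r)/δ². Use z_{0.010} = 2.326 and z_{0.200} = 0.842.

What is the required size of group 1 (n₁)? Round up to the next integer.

n₁ = 52

n₁ = (z_α + z_β)² · (σ₁² + σ₂²/r) / δ²
   = (2.326 + 0.842)² · (3.7² + 2.7²/1.5) / 1.9²
   = 10.0362 · (13.69 + 4.86) / 3.61
   = 10.0362 · 18.55 / 3.61
   = 51.57
Round up → n₁ = 52; n₂ = r·n₁ = 1.5 × 52 = 78.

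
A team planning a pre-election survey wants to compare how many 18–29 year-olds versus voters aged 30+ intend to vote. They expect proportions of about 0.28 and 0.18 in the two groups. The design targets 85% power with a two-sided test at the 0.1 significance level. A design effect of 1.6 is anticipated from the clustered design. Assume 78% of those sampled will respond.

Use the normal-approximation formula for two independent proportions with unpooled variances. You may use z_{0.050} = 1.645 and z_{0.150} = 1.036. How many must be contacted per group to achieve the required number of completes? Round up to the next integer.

n = (z_{α/2} + z_β)² · [p₁(1−p₁) + p₂(1−p₂)] / (p₁ − p₂)²
  = (1.645 + 1.036)² · (0.28·0.72 + 0.18·0.82) / (0.10)²
  = (2.681)² · (0.2016 + 0.1476) / 0.0100
  = 7.1878 · 0.3492 / 0.0100
  = 251.00
Design effect: 1.6 × 251.00 = 401.59.
Adjust for 78% response: 401.59 / 0.78 = 514.86.
Round up → n = 515 per group.

n = 515 per group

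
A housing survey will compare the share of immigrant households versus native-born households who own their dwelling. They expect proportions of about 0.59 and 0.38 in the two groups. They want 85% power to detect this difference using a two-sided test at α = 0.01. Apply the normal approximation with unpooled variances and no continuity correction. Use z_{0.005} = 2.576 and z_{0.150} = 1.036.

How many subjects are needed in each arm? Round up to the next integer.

n = 142 per group

n = (z_{α/2} + z_β)² · [p₁(1−p₁) + p₂(1−p₂)] / (p₁ − p₂)²
  = (2.576 + 1.036)² · (0.59·0.41 + 0.38·0.62) / (0.21)²
  = (3.612)² · (0.2419 + 0.2356) / 0.0441
  = 13.0465 · 0.4775 / 0.0441
  = 141.26
Round up → n = 142 per group.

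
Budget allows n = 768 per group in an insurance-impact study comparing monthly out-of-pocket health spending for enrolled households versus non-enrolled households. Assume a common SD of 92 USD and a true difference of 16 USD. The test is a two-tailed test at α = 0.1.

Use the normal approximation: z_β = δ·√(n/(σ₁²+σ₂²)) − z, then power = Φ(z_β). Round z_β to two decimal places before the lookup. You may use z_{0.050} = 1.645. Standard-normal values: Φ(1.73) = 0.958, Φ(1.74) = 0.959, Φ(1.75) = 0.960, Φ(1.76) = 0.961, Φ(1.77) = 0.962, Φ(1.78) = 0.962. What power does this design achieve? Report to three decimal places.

z_β = δ·√(n/(σ₁²+σ₂²)) − z_{α/2}
    = 16 · √(768/16928) − 1.645
    = 16 · 0.21300 − 1.645
    = 3.4080 − 1.645 = 1.7630 → 1.76
Power = Φ(1.76) = 0.961.

Power ≈ 0.961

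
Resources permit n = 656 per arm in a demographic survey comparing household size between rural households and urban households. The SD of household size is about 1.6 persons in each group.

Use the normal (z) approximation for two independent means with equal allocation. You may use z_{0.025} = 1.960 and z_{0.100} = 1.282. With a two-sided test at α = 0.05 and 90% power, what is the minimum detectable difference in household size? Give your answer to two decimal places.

Minimum detectable difference ≈ 0.29 persons

δ = (z_{α/2} + z_β) · √((σ₁²+σ₂²)/n)
  = (1.960 + 1.282) · √(5.12/656)
  = 3.242 · √0.0078
  = 3.242 · 0.0883
  = 0.2864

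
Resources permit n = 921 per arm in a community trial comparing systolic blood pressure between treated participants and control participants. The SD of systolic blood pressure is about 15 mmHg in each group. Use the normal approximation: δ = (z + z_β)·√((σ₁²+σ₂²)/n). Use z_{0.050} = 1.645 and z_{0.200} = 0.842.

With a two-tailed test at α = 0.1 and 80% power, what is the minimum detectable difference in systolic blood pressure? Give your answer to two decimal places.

δ = (z_{α/2} + z_β) · √((σ₁²+σ₂²)/n)
  = (1.645 + 0.842) · √(450/921)
  = 2.487 · √0.4886
  = 2.487 · 0.6990
  = 1.7384

Minimum detectable difference ≈ 1.74 mmHg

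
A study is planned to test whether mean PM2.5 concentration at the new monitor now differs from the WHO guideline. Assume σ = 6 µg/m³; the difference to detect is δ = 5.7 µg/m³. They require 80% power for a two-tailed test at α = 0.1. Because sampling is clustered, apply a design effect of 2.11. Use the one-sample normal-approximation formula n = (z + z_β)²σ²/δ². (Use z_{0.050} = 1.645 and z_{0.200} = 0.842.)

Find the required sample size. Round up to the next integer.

n = (z_{α/2} + z_β)² · σ² / δ²
  = (1.645 + 0.842)² · 6² / 5.7²
  = 6.1852 · 36 / 32.49
  = 6.85
Design effect: 2.11 × 6.85 = 14.46.
Round up → n = 15.

n = 15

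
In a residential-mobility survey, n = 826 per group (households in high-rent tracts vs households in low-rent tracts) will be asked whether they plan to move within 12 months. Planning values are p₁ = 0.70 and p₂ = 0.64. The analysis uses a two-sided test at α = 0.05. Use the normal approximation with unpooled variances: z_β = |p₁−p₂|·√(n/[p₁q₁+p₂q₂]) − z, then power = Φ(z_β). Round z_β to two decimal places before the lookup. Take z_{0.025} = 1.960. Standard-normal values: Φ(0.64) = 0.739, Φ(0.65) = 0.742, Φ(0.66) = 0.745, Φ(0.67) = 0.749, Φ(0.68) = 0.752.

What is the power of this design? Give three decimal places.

Power ≈ 0.739

z_β = |p₁−p₂|·√(n/[p₁q₁+p₂q₂]) − z_{α/2}
    = 0.06 · √(826/0.4404) − 1.960
    = 0.06 · 43.3078 − 1.960
    = 2.5985 − 1.960 = 0.6385 → 0.64
Power = Φ(0.64) = 0.739.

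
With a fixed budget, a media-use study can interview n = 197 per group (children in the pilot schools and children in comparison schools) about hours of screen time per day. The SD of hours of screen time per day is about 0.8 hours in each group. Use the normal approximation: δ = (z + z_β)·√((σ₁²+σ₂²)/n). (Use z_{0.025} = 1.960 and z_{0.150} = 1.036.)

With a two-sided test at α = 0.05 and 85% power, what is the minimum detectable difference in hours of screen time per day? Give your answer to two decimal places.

Minimum detectable difference ≈ 0.24 hours

δ = (z_{α/2} + z_β) · √((σ₁²+σ₂²)/n)
  = (1.960 + 1.036) · √(1.28/197)
  = 2.996 · √0.0065
  = 2.996 · 0.0806
  = 0.2415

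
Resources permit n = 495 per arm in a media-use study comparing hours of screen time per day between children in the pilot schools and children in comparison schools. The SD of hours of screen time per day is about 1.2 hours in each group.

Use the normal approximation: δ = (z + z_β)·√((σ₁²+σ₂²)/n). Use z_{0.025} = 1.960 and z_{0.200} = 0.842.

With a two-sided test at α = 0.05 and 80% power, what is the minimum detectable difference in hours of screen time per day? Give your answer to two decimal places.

Minimum detectable difference ≈ 0.21 hours

δ = (z_{α/2} + z_β) · √((σ₁²+σ₂²)/n)
  = (1.960 + 0.842) · √(2.88/495)
  = 2.802 · √0.00582
  = 2.802 · 0.0763
  = 0.2137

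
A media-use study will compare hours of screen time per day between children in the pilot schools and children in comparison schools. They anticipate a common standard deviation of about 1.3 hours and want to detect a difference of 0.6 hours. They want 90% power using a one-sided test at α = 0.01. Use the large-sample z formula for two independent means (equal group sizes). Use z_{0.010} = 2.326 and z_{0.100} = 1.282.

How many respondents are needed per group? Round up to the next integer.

n = 123 per group

n = (z_α + z_β)² · (σ₁² + σ₂²) / δ²
  = (2.326 + 1.282)² · (2·1.3² = 3.38) / 0.6²
  = 13.0177 · 3.38 / 0.36
  = 122.22
Round up → n = 123 per group.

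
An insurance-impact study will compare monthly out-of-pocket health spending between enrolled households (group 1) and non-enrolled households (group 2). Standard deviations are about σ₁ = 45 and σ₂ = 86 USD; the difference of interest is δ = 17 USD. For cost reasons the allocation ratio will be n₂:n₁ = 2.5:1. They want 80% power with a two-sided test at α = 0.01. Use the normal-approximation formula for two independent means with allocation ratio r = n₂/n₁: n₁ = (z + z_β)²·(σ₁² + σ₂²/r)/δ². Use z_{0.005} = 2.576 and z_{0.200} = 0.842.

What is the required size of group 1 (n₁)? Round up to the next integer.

n₁ = 202

n₁ = (z_{α/2} + z_β)² · (σ₁² + σ₂²/r) / δ²
   = (2.576 + 0.842)² · (45² + 86²/2.5) / 17²
   = 11.6827 · (2025 + 2958.4) / 289
   = 11.6827 · 4983.4 / 289
   = 201.45
Round up → n₁ = 202; n₂ = r·n₁ = 2.5 × 202 = 505.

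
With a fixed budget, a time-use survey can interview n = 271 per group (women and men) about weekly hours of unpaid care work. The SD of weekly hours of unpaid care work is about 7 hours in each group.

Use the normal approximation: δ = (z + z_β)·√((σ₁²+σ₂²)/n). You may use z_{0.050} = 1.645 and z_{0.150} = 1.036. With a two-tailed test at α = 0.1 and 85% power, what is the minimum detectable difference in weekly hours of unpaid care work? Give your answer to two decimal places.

Minimum detectable difference ≈ 1.61 hours

δ = (z_{α/2} + z_β) · √((σ₁²+σ₂²)/n)
  = (1.645 + 1.036) · √(98/271)
  = 2.681 · √0.36162
  = 2.681 · 0.6014
  = 1.6122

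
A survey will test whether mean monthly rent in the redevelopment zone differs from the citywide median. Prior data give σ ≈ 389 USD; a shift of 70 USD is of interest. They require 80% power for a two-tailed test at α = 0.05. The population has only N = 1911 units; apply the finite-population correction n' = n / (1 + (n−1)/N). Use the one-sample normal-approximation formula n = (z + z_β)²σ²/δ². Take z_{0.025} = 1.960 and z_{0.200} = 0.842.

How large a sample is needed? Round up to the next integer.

n = 216

n = (z_{α/2} + z_β)² · σ² / δ²
  = (1.960 + 0.842)² · 389² / 70²
  = 7.8512 · 151321 / 4900
  = 242.46
Finite-population correction (N = 1911): 242.46 / (1 + (242.46 − 1)/1911) = 215.26.
Round up → n = 216.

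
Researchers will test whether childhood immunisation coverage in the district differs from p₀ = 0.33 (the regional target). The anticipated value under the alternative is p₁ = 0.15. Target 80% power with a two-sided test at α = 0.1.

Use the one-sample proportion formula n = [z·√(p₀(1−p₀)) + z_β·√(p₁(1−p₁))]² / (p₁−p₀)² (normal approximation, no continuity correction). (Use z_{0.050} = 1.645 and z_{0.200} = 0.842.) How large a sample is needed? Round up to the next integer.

n = 36

n = [z_{α/2}·√(p₀q₀) + z_β·√(p₁q₁)]² / (p₁ − p₀)²
  = [1.645·√(0.33·0.67) + 0.842·√(0.15·0.85)]² / (-0.18)²
  = [1.645·0.4702 + 0.842·0.3571]² / 0.0324
  = [1.0742]² / 0.0324
  = 35.61
Round up → n = 36.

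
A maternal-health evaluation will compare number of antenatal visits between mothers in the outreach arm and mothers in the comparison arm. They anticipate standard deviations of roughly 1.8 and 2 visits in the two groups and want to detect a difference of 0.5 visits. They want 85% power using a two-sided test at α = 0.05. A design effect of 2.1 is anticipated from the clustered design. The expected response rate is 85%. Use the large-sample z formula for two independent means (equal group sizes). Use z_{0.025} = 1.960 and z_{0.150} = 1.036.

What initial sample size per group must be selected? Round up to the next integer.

n = 643 per group

n = (z_{α/2} + z_β)² · (σ₁² + σ₂²) / δ²
  = (1.960 + 1.036)² · (1.8² + 2² = 7.24) / 0.5²
  = 8.9760 · 7.24 / 0.25
  = 259.95
Design effect: 2.1 × 259.95 = 545.89.
Adjust for 85% response: 545.89 / 0.85 = 642.22.
Round up → n = 643 per group.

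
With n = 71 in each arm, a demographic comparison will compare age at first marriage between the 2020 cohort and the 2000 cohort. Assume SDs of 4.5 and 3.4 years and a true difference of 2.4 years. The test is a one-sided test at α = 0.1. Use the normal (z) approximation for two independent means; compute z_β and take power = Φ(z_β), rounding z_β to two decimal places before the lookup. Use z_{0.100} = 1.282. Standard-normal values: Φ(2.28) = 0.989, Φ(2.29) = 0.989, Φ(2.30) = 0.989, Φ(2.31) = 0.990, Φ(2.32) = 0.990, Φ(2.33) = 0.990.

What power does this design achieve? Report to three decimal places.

Power ≈ 0.989

z_β = δ·√(n/(σ₁²+σ₂²)) − z_α
    = 2.4 · √(71/31.81) − 1.282
    = 2.4 · 1.49399 − 1.282
    = 3.5856 − 1.282 = 2.3036 → 2.30
Power = Φ(2.30) = 0.989.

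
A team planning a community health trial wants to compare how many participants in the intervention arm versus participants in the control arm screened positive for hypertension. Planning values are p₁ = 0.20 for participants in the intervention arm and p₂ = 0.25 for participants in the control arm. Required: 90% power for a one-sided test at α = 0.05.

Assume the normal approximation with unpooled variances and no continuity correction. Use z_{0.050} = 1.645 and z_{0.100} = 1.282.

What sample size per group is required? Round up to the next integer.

n = (z_α + z_β)² · [p₁(1−p₁) + p₂(1−p₂)] / (p₁ − p₂)²
  = (1.645 + 1.282)² · (0.20·0.80 + 0.25·0.75) / (-0.05)²
  = (2.927)² · (0.1600 + 0.1875) / 0.0025
  = 8.5673 · 0.3475 / 0.0025
  = 1190.86
Round up → n = 1191 per group.

n = 1191 per group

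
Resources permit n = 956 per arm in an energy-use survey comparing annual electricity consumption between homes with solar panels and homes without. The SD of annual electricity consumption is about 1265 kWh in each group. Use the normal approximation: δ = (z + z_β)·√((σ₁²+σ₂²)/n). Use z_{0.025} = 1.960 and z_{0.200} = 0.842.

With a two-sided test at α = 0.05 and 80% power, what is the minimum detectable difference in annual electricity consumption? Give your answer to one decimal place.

δ = (z_{α/2} + z_β) · √((σ₁²+σ₂²)/n)
  = (1.960 + 0.842) · √(3200450/956)
  = 2.802 · √3347.8
  = 2.802 · 57.8598
  = 162.1230

Minimum detectable difference ≈ 162.1 kWh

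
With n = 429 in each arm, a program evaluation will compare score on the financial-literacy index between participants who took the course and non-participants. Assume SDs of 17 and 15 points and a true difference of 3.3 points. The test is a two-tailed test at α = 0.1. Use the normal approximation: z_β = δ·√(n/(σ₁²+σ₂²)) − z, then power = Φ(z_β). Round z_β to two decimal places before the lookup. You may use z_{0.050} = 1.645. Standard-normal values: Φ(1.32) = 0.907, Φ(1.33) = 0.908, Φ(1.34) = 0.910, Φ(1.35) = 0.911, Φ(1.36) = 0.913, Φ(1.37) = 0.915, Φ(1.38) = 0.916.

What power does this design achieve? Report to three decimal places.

Power ≈ 0.915

z_β = δ·√(n/(σ₁²+σ₂²)) − z_{α/2}
    = 3.3 · √(429/514) − 1.645
    = 3.3 · 0.91358 − 1.645
    = 3.0148 − 1.645 = 1.3698 → 1.37
Power = Φ(1.37) = 0.915.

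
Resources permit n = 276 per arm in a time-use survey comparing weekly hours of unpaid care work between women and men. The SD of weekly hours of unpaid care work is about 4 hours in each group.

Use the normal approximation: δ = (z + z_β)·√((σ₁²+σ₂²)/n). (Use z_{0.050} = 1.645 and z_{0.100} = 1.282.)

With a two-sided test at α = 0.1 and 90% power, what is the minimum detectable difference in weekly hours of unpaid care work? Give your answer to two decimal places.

δ = (z_{α/2} + z_β) · √((σ₁²+σ₂²)/n)
  = (1.645 + 1.282) · √(32/276)
  = 2.927 · √0.11594
  = 2.927 · 0.3405
  = 0.9967

Minimum detectable difference ≈ 1.00 hours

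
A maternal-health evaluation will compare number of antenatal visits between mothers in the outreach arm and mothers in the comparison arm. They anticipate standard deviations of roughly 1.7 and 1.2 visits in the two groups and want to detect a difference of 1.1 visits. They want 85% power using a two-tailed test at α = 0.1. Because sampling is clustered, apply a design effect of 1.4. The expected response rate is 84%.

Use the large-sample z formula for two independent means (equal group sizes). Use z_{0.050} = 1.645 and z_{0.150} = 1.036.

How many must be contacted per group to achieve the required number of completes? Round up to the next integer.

n = (z_{α/2} + z_β)² · (σ₁² + σ₂²) / δ²
  = (1.645 + 1.036)² · (1.7² + 1.2² = 4.33) / 1.1²
  = 7.1878 · 4.33 / 1.21
  = 25.72
Design effect: 1.4 × 25.72 = 36.01.
Adjust for 84% response: 36.01 / 0.84 = 42.87.
Round up → n = 43 per group.

n = 43 per group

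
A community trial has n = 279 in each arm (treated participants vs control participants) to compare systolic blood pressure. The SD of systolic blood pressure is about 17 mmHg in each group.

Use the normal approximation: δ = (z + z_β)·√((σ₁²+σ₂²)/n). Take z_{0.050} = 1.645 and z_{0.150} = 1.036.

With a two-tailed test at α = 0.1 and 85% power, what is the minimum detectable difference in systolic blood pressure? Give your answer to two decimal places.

Minimum detectable difference ≈ 3.86 mmHg

δ = (z_{α/2} + z_β) · √((σ₁²+σ₂²)/n)
  = (1.645 + 1.036) · √(578/279)
  = 2.681 · √2.0717
  = 2.681 · 1.4393
  = 3.8589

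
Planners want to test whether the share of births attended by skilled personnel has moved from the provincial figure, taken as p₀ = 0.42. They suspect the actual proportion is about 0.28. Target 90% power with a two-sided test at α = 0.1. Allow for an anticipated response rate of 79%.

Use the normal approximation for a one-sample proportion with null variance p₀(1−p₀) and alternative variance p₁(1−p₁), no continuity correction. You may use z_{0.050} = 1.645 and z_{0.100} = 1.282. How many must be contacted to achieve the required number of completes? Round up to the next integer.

n = [z_{α/2}·√(p₀q₀) + z_β·√(p₁q₁)]² / (p₁ − p₀)²
  = [1.645·√(0.42·0.58) + 1.282·√(0.28·0.72)]² / (-0.14)²
  = [1.645·0.4936 + 1.282·0.4490]² / 0.0196
  = [1.3875]² / 0.0196
  = 98.23
Adjust for 79% response: 98.23 / 0.79 = 124.34.
Round up → n = 125.

n = 125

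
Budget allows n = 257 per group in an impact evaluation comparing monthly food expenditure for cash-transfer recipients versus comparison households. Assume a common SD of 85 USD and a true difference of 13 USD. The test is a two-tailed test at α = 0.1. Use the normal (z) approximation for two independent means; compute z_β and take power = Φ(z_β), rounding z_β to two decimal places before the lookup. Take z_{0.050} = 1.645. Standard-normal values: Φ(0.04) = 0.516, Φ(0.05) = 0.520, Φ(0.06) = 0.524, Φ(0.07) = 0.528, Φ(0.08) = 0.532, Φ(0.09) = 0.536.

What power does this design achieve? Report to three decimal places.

z_β = δ·√(n/(σ₁²+σ₂²)) − z_{α/2}
    = 13 · √(257/14450) − 1.645
    = 13 · 0.13336 − 1.645
    = 1.7337 − 1.645 = 0.0887 → 0.09
Power = Φ(0.09) = 0.536.

Power ≈ 0.536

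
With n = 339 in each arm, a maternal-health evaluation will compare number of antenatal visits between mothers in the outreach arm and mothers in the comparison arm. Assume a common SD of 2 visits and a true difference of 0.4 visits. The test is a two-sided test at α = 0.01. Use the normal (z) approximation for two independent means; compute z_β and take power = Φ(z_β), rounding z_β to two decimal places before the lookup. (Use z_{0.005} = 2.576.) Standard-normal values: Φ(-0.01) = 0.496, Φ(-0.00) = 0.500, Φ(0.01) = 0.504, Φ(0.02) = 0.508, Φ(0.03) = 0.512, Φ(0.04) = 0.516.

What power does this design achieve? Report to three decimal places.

z_β = δ·√(n/(σ₁²+σ₂²)) − z_{α/2}
    = 0.4 · √(339/8) − 2.576
    = 0.4 · 6.50961 − 2.576
    = 2.6038 − 2.576 = 0.0278 → 0.03
Power = Φ(0.03) = 0.512.

Power ≈ 0.512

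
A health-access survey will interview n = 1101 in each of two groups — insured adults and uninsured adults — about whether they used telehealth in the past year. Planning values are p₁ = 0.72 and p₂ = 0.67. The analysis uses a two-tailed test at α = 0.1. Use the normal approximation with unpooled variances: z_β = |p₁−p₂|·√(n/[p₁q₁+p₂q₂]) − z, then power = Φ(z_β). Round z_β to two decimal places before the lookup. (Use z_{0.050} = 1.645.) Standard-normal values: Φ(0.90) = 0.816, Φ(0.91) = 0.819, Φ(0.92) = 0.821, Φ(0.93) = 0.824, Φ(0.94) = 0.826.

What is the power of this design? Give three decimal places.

Power ≈ 0.819

z_β = |p₁−p₂|·√(n/[p₁q₁+p₂q₂]) − z_{α/2}
    = 0.05 · √(1101/0.4227) − 1.645
    = 0.05 · 51.0361 − 1.645
    = 2.5518 − 1.645 = 0.9068 → 0.91
Power = Φ(0.91) = 0.819.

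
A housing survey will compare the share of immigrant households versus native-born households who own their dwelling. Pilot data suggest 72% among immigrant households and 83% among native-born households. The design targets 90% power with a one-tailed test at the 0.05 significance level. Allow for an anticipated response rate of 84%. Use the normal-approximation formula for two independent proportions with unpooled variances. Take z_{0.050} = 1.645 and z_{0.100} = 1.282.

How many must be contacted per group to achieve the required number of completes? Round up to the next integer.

n = (z_α + z_β)² · [p₁(1−p₁) + p₂(1−p₂)] / (p₁ − p₂)²
  = (1.645 + 1.282)² · (0.72·0.28 + 0.83·0.17) / (-0.11)²
  = (2.927)² · (0.2016 + 0.1411) / 0.0121
  = 8.5673 · 0.3427 / 0.0121
  = 242.65
Adjust for 84% response: 242.65 / 0.84 = 288.86.
Round up → n = 289 per group.

n = 289 per group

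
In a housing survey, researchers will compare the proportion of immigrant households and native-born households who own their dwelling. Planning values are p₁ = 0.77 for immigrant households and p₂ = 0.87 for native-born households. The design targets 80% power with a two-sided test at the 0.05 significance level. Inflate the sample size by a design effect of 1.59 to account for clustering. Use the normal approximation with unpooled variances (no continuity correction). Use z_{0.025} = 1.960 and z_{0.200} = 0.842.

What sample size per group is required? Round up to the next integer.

n = (z_{α/2} + z_β)² · [p₁(1−p₁) + p₂(1−p₂)] / (p₁ − p₂)²
  = (1.960 + 0.842)² · (0.77·0.23 + 0.87·0.13) / (-0.10)²
  = (2.802)² · (0.1771 + 0.1131) / 0.0100
  = 7.8512 · 0.2902 / 0.0100
  = 227.84
Design effect: 1.59 × 227.84 = 362.27.
Round up → n = 363 per group.

n = 363 per group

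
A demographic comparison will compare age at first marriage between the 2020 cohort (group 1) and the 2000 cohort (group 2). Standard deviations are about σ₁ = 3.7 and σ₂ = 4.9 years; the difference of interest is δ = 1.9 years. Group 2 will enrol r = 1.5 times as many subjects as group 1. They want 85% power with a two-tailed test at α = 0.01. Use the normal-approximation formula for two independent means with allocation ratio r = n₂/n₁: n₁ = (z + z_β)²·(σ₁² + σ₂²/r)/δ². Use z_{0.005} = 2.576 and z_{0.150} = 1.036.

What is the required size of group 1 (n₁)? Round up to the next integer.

n₁ = 108

n₁ = (z_{α/2} + z_β)² · (σ₁² + σ₂²/r) / δ²
   = (2.576 + 1.036)² · (3.7² + 4.9²/1.5) / 1.9²
   = 13.0465 · (13.69 + 16.0067) / 3.61
   = 13.0465 · 29.6967 / 3.61
   = 107.32
Round up → n₁ = 108; n₂ = r·n₁ = 1.5 × 108 = 162.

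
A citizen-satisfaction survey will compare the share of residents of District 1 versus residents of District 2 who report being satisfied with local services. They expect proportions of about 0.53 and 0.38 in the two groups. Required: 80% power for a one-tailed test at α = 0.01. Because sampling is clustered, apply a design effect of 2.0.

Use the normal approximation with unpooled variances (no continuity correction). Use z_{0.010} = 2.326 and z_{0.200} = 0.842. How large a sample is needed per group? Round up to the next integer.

n = 433 per group

n = (z_α + z_β)² · [p₁(1−p₁) + p₂(1−p₂)] / (p₁ − p₂)²
  = (2.326 + 0.842)² · (0.53·0.47 + 0.38·0.62) / (0.15)²
  = (3.168)² · (0.2491 + 0.2356) / 0.0225
  = 10.0362 · 0.4847 / 0.0225
  = 216.20
Design effect: 2.0 × 216.20 = 432.41.
Round up → n = 433 per group.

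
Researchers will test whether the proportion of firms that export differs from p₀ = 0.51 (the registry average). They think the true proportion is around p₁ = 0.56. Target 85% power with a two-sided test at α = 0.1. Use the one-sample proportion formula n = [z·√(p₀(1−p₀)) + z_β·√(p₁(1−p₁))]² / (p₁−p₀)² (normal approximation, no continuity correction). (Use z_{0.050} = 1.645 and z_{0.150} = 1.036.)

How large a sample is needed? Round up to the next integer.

n = [z_{α/2}·√(p₀q₀) + z_β·√(p₁q₁)]² / (p₁ − p₀)²
  = [1.645·√(0.51·0.49) + 1.036·√(0.56·0.44)]² / (0.05)²
  = [1.645·0.4999 + 1.036·0.4964]² / 0.0025
  = [1.3366]² / 0.0025
  = 714.59
Round up → n = 715.

n = 715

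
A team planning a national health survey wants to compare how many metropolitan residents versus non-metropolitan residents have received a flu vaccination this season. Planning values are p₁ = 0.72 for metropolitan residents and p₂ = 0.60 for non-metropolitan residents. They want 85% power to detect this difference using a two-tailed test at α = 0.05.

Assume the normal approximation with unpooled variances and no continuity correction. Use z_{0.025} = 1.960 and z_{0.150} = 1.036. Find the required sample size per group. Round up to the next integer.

n = (z_{α/2} + z_β)² · [p₁(1−p₁) + p₂(1−p₂)] / (p₁ − p₂)²
  = (1.960 + 1.036)² · (0.72·0.28 + 0.60·0.40) / (0.12)²
  = (2.996)² · (0.2016 + 0.2400) / 0.0144
  = 8.9760 · 0.4416 / 0.0144
  = 275.26
Round up → n = 276 per group.

n = 276 per group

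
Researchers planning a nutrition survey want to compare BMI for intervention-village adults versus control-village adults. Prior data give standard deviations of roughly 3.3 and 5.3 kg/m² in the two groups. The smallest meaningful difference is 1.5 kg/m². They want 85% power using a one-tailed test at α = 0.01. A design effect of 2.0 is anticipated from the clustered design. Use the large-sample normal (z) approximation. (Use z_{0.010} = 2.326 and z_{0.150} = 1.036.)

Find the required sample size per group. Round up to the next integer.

n = 392 per group

n = (z_α + z_β)² · (σ₁² + σ₂²) / δ²
  = (2.326 + 1.036)² · (3.3² + 5.3² = 38.98) / 1.5²
  = 11.3030 · 38.98 / 2.25
  = 195.82
Design effect: 2.0 × 195.82 = 391.64.
Round up → n = 392 per group.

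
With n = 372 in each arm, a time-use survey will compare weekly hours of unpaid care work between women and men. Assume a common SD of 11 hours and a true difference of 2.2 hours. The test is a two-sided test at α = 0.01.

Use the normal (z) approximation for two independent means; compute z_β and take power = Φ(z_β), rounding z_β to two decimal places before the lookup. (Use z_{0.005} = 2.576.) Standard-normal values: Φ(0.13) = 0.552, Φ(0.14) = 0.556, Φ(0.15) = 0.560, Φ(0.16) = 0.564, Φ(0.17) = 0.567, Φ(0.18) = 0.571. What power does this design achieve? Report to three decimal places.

Power ≈ 0.560

z_β = δ·√(n/(σ₁²+σ₂²)) − z_{α/2}
    = 2.2 · √(372/242) − 2.576
    = 2.2 · 1.23983 − 2.576
    = 2.7276 − 2.576 = 0.1516 → 0.15
Power = Φ(0.15) = 0.560.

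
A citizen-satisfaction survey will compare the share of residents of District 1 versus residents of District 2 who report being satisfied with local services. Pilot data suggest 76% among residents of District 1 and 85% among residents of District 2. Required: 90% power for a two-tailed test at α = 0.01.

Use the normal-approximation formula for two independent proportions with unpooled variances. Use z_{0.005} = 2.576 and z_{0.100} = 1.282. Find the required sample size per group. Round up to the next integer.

n = 570 per group

n = (z_{α/2} + z_β)² · [p₁(1−p₁) + p₂(1−p₂)] / (p₁ − p₂)²
  = (2.576 + 1.282)² · (0.76·0.24 + 0.85·0.15) / (-0.09)²
  = (3.858)² · (0.1824 + 0.1275) / 0.0081
  = 14.8842 · 0.3099 / 0.0081
  = 569.46
Round up → n = 570 per group.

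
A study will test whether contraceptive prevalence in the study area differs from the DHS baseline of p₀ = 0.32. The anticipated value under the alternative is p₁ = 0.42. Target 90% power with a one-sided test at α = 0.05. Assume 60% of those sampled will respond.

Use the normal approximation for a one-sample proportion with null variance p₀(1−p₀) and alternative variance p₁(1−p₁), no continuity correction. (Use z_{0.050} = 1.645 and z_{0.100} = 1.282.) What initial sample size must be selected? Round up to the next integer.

n = [z_α·√(p₀q₀) + z_β·√(p₁q₁)]² / (p₁ − p₀)²
  = [1.645·√(0.32·0.68) + 1.282·√(0.42·0.58)]² / (0.10)²
  = [1.645·0.4665 + 1.282·0.4936]² / 0.0100
  = [1.4001]² / 0.0100
  = 196.03
Adjust for 60% response: 196.03 / 0.60 = 326.71.
Round up → n = 327.

n = 327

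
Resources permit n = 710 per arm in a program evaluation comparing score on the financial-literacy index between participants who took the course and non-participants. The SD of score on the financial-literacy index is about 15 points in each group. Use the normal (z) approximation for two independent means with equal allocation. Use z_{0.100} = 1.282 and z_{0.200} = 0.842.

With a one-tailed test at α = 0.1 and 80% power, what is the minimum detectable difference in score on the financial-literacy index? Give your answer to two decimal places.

Minimum detectable difference ≈ 1.69 points

δ = (z_α + z_β) · √((σ₁²+σ₂²)/n)
  = (1.282 + 0.842) · √(450/710)
  = 2.124 · √0.6338
  = 2.124 · 0.7961
  = 1.6910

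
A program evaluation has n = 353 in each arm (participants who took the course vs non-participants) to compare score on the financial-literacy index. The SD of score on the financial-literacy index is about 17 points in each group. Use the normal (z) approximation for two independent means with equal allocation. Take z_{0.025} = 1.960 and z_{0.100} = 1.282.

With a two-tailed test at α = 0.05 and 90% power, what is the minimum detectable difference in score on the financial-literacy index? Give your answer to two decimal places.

Minimum detectable difference ≈ 4.15 points

δ = (z_{α/2} + z_β) · √((σ₁²+σ₂²)/n)
  = (1.960 + 1.282) · √(578/353)
  = 3.242 · √1.6374
  = 3.242 · 1.2796
  = 4.1485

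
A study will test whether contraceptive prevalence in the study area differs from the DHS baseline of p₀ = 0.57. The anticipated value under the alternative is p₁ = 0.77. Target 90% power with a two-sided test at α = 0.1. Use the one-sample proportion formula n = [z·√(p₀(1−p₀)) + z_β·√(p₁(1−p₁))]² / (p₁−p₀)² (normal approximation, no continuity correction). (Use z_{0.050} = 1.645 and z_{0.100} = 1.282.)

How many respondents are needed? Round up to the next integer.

n = [z_{α/2}·√(p₀q₀) + z_β·√(p₁q₁)]² / (p₁ − p₀)²
  = [1.645·√(0.57·0.43) + 1.282·√(0.77·0.23)]² / (0.20)²
  = [1.645·0.4951 + 1.282·0.4208]² / 0.0400
  = [1.3539]² / 0.0400
  = 45.83
Round up → n = 46.

n = 46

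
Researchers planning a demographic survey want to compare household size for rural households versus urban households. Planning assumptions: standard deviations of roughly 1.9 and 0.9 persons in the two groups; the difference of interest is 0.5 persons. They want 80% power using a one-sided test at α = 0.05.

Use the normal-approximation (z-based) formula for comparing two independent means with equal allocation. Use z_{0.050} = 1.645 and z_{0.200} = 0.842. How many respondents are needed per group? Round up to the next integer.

n = (z_α + z_β)² · (σ₁² + σ₂²) / δ²
  = (1.645 + 0.842)² · (1.9² + 0.9² = 4.42) / 0.5²
  = 6.1852 · 4.42 / 0.25
  = 109.35
Round up → n = 110 per group.

n = 110 per group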